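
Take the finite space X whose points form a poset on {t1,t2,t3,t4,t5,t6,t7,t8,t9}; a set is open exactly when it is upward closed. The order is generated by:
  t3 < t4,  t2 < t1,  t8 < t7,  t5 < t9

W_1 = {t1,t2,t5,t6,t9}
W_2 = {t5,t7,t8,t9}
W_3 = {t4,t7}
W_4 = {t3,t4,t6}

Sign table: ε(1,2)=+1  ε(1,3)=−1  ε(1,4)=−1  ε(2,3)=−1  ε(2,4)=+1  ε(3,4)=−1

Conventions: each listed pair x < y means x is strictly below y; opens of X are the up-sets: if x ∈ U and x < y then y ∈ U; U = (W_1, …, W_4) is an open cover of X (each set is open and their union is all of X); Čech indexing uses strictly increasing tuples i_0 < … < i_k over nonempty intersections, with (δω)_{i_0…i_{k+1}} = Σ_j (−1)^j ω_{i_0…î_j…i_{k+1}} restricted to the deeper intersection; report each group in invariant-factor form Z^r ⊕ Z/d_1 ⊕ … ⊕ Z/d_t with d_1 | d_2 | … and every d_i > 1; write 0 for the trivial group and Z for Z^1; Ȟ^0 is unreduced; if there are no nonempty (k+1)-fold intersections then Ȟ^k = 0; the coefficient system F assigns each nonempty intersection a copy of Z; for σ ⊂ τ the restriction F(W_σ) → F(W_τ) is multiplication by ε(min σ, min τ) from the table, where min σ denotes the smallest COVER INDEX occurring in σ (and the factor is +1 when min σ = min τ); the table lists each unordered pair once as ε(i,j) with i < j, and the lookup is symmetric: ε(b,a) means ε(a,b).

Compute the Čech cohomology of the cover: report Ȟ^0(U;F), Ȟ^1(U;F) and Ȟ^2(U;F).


nonempty intersections:
  W12={t5,t9} W14={t6} W23={t7} W34={t4}
C dims 4,4; δ0: rk 4, SNF 1^3·2
Ȟ^0: (4−4)−0=0 ⇒ 0
Ȟ^1: (4−0)−4=0 plus torsion [2] ⇒ Z/2
Ȟ^2: (0−0)−0=0 ⇒ 0

Ȟ^0 ≅ 0; Ȟ^1 ≅ Z/2; Ȟ^2 ≅ 0


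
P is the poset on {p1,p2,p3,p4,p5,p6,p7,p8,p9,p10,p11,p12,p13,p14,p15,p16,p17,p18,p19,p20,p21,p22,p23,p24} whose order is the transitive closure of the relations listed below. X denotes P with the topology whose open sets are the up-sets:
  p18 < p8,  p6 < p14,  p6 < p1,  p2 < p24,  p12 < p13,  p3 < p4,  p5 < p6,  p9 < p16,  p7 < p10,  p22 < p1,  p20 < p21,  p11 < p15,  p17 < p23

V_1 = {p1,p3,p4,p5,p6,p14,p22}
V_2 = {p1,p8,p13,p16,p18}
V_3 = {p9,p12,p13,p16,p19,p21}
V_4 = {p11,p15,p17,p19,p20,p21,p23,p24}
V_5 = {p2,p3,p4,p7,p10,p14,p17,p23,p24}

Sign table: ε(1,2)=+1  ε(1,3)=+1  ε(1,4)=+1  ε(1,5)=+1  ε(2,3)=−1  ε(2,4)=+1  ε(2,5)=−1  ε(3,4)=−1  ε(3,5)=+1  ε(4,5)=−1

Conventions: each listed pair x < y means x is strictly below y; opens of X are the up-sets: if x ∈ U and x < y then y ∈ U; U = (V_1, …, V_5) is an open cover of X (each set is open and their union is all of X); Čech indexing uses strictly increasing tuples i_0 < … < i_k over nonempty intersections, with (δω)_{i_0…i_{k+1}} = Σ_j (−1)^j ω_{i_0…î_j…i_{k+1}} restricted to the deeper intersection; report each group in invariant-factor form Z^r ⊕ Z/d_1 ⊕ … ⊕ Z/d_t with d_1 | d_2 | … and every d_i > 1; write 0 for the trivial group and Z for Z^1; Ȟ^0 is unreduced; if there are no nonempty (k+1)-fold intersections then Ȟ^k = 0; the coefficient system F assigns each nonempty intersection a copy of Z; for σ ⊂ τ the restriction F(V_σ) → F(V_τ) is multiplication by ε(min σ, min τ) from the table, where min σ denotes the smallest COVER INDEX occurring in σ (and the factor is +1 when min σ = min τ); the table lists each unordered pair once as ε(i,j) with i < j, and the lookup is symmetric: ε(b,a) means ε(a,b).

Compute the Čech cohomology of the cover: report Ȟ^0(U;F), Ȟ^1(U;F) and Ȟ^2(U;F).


cover nerve:
  V12={p1} V15={p3,p4,p14} V23={p13,p16} V34={p19,p21} V45={p17,p23,p24}
C dims 5,5; δ0: rk 5, SNF 1^4·2
Ȟ^0: (5−5)−0=0 ⇒ 0
Ȟ^1: (5−0)−5=0 plus torsion [2] ⇒ Z/2
Ȟ^2: (0−0)−0=0 ⇒ 0

Ȟ^0 = 0, Ȟ^1 = Z/2 and Ȟ^2 = 0


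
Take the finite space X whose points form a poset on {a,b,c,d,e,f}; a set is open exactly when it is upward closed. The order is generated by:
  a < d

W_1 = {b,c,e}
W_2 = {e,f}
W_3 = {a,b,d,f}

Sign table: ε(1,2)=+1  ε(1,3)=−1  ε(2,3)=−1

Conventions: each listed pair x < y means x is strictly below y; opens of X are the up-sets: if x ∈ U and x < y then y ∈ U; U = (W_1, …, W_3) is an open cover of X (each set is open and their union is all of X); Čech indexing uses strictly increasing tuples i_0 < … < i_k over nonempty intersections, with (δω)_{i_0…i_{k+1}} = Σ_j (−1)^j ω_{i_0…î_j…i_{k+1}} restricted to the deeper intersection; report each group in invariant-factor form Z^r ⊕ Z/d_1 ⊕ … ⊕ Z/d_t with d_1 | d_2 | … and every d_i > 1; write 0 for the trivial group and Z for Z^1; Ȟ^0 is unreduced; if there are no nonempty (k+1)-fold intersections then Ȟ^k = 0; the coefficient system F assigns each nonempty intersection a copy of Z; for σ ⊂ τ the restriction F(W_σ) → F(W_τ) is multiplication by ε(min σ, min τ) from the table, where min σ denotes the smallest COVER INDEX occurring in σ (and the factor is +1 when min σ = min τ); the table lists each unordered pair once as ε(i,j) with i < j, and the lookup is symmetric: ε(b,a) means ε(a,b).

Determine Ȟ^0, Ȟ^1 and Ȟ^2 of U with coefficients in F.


nerve simplices:
  W12={e} W13={b} W23={f}
C dims 3,3; δ0: rk 2, SNF 1^2
degree 0: 3−2−0 = 1 → Ȟ^0 ≅ Z
degree 1: 3−0−2 = 1 → Ȟ^1 ≅ Z
degree 2: 0−0−0 = 0 → Ȟ^2 ≅ 0

Ȟ^0 ≅ Z, Ȟ^1 ≅ Z and Ȟ^2 ≅ 0


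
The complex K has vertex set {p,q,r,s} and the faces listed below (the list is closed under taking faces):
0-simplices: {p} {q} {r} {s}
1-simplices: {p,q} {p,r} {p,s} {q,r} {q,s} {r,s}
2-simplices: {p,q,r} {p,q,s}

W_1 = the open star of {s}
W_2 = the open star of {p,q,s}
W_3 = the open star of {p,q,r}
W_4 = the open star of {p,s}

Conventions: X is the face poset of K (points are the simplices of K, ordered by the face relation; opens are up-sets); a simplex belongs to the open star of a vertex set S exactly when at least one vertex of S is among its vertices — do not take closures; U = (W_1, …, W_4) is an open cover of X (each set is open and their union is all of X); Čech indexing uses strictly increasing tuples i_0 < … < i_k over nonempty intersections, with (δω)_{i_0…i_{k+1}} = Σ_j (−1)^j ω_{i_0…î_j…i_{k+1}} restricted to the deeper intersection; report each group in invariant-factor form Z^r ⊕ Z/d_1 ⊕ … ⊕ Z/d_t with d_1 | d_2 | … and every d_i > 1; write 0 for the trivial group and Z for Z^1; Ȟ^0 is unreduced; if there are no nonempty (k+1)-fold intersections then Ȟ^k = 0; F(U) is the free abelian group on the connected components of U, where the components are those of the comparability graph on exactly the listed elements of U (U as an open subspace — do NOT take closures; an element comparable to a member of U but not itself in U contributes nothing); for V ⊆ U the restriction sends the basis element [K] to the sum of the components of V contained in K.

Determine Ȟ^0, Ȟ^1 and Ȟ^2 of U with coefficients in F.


Ȟ^0 = Z,  Ȟ^1 = Z,  Ȟ^2 = 0

nonempty intersections:
  W1={{s},{p,s},{q,s},{r,s},{p,q,s}} W2={{p},{q},{s},{p,q},{p,r},{p,s},{q,r},{q,s},{r,s},{p,q,r},{p,q,s}} W3={{p},{q},{r},{p,q},{p,r},{p,s},{q,r},{q,s},{r,s},{p,q,r},{p,q,s}} W4={{p},{s},{p,q},{p,r},{p,s},{q,s},{r,s},{p,q,r},{p,q,s}}
  W12={{s},{p,s},{q,s},{r,s},{p,q,s}} W13={{p,s},{q,s},{r,s},{p,q,s}} W14={{s},{p,s},{q,s},{r,s},{p,q,s}} W23={{p},{q},{p,q},{p,r},{p,s},{q,r},{q,s},{r,s},{p,q,r},{p,q,s}} W24={{p},{s},{p,q},{p,r},{p,s},{q,s},{r,s},{p,q,r},{p,q,s}} W34={{p},{p,q},{p,r},{p,s},{q,s},{r,s},{p,q,r},{p,q,s}}
  W123={{p,s},{q,s},{r,s},{p,q,s}} W124={{s},{p,s},{q,s},{r,s},{p,q,s}} W134={{p,s},{q,s},{r,s},{p,q,s}} W234={{p},{p,q},{p,r},{p,s},{q,s},{r,s},{p,q,r},{p,q,s}}
  W1234={{p,s},{q,s},{r,s},{p,q,s}}
components per intersection:
  W1: {{s},{p,s},{q,s},{r,s},{p,q,s}}
  W2: {{p},{q},{s},{p,q},{p,r},{p,s},{q,r},{q,s},{r,s},{p,q,r},{p,q,s}}
  W3: {{p},{q},{r},{p,q},{p,r},{p,s},{q,r},{q,s},{r,s},{p,q,r},{p,q,s}}
  W4: {{p},{s},{p,q},{p,r},{p,s},{q,s},{r,s},{p,q,r},{p,q,s}}
  W12: {{s},{p,s},{q,s},{r,s},{p,q,s}}
  W13: {{p,s},{q,s},{p,q,s}} {{r,s}}
  W14: {{s},{p,s},{q,s},{r,s},{p,q,s}}
  W23: {{p},{q},{p,q},{p,r},{p,s},{q,r},{q,s},{p,q,r},{p,q,s}} {{r,s}}
  W24: {{p},{s},{p,q},{p,r},{p,s},{q,s},{r,s},{p,q,r},{p,q,s}}
  W34: {{p},{p,q},{p,r},{p,s},{q,s},{p,q,r},{p,q,s}} {{r,s}}
  W123: {{p,s},{q,s},{p,q,s}} {{r,s}}
  W124: {{s},{p,s},{q,s},{r,s},{p,q,s}}
  W134: {{p,s},{q,s},{p,q,s}} {{r,s}}
  W234: {{p},{p,q},{p,r},{p,s},{q,s},{p,q,r},{p,q,s}} {{r,s}}
  W1234: {{p,s},{q,s},{p,q,s}} {{r,s}}
C dims 4,9,7,2; δ0: rk 3, SNF 1^3; δ1: rk 5, SNF 1^5; δ2: rk 2, SNF 1^2
Ȟ^0: (4−3)−0=1 ⇒ Z
Ȟ^1: (9−5)−3=1 ⇒ Z
Ȟ^2: (7−2)−5=0 ⇒ 0


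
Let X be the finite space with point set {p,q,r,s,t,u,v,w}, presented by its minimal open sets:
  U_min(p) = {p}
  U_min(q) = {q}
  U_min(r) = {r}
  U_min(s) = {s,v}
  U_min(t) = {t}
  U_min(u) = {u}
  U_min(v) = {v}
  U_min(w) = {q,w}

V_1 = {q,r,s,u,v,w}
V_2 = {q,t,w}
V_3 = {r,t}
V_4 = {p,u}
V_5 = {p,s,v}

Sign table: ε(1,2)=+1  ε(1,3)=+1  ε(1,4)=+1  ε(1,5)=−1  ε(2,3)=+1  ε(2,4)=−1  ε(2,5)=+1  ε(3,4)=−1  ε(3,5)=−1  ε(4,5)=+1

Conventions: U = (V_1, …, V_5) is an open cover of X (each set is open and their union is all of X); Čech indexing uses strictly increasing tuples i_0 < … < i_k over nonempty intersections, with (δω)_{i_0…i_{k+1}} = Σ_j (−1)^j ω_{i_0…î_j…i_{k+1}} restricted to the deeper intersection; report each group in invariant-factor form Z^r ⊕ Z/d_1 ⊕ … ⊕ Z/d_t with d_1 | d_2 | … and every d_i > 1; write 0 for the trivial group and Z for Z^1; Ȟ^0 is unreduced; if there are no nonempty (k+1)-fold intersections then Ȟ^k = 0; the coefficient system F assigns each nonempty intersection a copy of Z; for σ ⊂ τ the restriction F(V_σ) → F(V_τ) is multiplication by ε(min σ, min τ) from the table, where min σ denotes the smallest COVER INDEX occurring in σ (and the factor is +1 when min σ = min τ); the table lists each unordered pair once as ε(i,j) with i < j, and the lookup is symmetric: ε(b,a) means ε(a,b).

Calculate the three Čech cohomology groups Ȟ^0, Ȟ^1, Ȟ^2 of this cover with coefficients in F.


Ȟ^0(U;F) ≅ 0, Ȟ^1(U;F) ≅ Z ⊕ Z/2, Ȟ^2(U;F) ≅ 0

nonempty intersections:
  V12={q,w} V13={r} V14={u} V15={s,v} V23={t} V45={p}
C dims 5,6; δ0: rk 5, SNF 1^4·2
Ȟ^0: (5−5)−0=0 ⇒ 0
Ȟ^1: (6−0)−5=1 plus torsion [2] ⇒ Z ⊕ Z/2
Ȟ^2: (0−0)−0=0 ⇒ 0


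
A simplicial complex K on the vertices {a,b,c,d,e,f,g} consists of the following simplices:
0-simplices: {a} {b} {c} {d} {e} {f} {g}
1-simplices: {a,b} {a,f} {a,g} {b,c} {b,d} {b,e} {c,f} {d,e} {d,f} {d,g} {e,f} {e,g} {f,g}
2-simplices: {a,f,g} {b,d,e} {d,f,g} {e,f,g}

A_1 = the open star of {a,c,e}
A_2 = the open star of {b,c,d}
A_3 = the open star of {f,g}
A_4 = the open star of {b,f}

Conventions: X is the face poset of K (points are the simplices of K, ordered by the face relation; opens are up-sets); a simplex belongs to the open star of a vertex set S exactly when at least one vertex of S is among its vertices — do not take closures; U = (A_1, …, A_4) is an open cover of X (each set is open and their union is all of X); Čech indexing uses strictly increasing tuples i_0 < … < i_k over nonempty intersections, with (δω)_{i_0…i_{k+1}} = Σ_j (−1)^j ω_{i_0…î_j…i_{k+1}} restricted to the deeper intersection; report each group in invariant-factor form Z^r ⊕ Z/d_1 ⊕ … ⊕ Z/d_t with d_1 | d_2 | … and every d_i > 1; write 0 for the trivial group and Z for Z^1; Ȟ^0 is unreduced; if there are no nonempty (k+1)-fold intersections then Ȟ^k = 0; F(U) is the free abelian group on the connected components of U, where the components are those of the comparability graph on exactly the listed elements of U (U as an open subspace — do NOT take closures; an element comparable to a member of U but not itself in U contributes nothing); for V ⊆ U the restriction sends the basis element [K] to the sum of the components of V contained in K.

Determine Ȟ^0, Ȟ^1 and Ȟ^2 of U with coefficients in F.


nonempty intersections:
  A1={{a},{c},{e},{a,b},{a,f},{a,g},{b,c},{b,e},{c,f},{d,e},{e,f},{e,g},{a,f,g},{b,d,e},{e,f,g}} A2={{b},{c},{d},{a,b},{b,c},{b,d},{b,e},{c,f},{d,e},{d,f},{d,g},{b,d,e},{d,f,g}} A3={{f},{g},{a,f},{a,g},{c,f},{d,f},{d,g},{e,f},{e,g},{f,g},{a,f,g},{d,f,g},{e,f,g}} A4={{b},{f},{a,b},{a,f},{b,c},{b,d},{b,e},{c,f},{d,f},{e,f},{f,g},{a,f,g},{b,d,e},{d,f,g},{e,f,g}}
  A12={{c},{a,b},{b,c},{b,e},{c,f},{d,e},{b,d,e}} A13={{a,f},{a,g},{c,f},{e,f},{e,g},{a,f,g},{e,f,g}} A14={{a,b},{a,f},{b,c},{b,e},{c,f},{e,f},{a,f,g},{b,d,e},{e,f,g}} A23={{c,f},{d,f},{d,g},{d,f,g}} A24={{b},{a,b},{b,c},{b,d},{b,e},{c,f},{d,f},{b,d,e},{d,f,g}} A34={{f},{a,f},{c,f},{d,f},{e,f},{f,g},{a,f,g},{d,f,g},{e,f,g}}
  A123={{c,f}} A124={{a,b},{b,c},{b,e},{c,f},{b,d,e}} A134={{a,f},{c,f},{e,f},{a,f,g},{e,f,g}} A234={{c,f},{d,f},{d,f,g}}
  A1234={{c,f}}
components per intersection:
  A1: {{a},{a,b},{a,f},{a,g},{a,f,g}} {{c},{b,c},{c,f}} {{e},{b,e},{d,e},{e,f},{e,g},{b,d,e},{e,f,g}}
  A2: {{b},{c},{d},{a,b},{b,c},{b,d},{b,e},{c,f},{d,e},{d,f},{d,g},{b,d,e},{d,f,g}}
  A3: {{f},{g},{a,f},{a,g},{c,f},{d,f},{d,g},{e,f},{e,g},{f,g},{a,f,g},{d,f,g},{e,f,g}}
  A4: {{b},{a,b},{b,c},{b,d},{b,e},{b,d,e}} {{f},{a,f},{c,f},{d,f},{e,f},{f,g},{a,f,g},{d,f,g},{e,f,g}}
  A12: {{c},{b,c},{c,f}} {{a,b}} {{b,e},{d,e},{b,d,e}}
  A13: {{a,f},{a,g},{a,f,g}} {{c,f}} {{e,f},{e,g},{e,f,g}}
  A14: {{a,b}} {{a,f},{a,f,g}} {{b,c}} {{b,e},{b,d,e}} {{c,f}} {{e,f},{e,f,g}}
  A23: {{c,f}} {{d,f},{d,g},{d,f,g}}
  A24: {{b},{a,b},{b,c},{b,d},{b,e},{b,d,e}} {{c,f}} {{d,f},{d,f,g}}
  A34: {{f},{a,f},{c,f},{d,f},{e,f},{f,g},{a,f,g},{d,f,g},{e,f,g}}
  A123: {{c,f}}
  A124: {{a,b}} {{b,c}} {{b,e},{b,d,e}} {{c,f}}
  A134: {{a,f},{a,f,g}} {{c,f}} {{e,f},{e,f,g}}
  A234: {{c,f}} {{d,f},{d,f,g}}
  A1234: {{c,f}}
C dims 7,18,10,1; δ0: rk 6, SNF 1^6; δ1: rk 9, SNF 1^9; δ2: rk 1, SNF 1^1
Ȟ^0: (7−6)−0=1 ⇒ Z
Ȟ^1: (18−9)−6=3 ⇒ Z^3
Ȟ^2: (10−1)−9=0 ⇒ 0

Ȟ^0 = Z; Ȟ^1 = Z^3; Ȟ^2 = 0


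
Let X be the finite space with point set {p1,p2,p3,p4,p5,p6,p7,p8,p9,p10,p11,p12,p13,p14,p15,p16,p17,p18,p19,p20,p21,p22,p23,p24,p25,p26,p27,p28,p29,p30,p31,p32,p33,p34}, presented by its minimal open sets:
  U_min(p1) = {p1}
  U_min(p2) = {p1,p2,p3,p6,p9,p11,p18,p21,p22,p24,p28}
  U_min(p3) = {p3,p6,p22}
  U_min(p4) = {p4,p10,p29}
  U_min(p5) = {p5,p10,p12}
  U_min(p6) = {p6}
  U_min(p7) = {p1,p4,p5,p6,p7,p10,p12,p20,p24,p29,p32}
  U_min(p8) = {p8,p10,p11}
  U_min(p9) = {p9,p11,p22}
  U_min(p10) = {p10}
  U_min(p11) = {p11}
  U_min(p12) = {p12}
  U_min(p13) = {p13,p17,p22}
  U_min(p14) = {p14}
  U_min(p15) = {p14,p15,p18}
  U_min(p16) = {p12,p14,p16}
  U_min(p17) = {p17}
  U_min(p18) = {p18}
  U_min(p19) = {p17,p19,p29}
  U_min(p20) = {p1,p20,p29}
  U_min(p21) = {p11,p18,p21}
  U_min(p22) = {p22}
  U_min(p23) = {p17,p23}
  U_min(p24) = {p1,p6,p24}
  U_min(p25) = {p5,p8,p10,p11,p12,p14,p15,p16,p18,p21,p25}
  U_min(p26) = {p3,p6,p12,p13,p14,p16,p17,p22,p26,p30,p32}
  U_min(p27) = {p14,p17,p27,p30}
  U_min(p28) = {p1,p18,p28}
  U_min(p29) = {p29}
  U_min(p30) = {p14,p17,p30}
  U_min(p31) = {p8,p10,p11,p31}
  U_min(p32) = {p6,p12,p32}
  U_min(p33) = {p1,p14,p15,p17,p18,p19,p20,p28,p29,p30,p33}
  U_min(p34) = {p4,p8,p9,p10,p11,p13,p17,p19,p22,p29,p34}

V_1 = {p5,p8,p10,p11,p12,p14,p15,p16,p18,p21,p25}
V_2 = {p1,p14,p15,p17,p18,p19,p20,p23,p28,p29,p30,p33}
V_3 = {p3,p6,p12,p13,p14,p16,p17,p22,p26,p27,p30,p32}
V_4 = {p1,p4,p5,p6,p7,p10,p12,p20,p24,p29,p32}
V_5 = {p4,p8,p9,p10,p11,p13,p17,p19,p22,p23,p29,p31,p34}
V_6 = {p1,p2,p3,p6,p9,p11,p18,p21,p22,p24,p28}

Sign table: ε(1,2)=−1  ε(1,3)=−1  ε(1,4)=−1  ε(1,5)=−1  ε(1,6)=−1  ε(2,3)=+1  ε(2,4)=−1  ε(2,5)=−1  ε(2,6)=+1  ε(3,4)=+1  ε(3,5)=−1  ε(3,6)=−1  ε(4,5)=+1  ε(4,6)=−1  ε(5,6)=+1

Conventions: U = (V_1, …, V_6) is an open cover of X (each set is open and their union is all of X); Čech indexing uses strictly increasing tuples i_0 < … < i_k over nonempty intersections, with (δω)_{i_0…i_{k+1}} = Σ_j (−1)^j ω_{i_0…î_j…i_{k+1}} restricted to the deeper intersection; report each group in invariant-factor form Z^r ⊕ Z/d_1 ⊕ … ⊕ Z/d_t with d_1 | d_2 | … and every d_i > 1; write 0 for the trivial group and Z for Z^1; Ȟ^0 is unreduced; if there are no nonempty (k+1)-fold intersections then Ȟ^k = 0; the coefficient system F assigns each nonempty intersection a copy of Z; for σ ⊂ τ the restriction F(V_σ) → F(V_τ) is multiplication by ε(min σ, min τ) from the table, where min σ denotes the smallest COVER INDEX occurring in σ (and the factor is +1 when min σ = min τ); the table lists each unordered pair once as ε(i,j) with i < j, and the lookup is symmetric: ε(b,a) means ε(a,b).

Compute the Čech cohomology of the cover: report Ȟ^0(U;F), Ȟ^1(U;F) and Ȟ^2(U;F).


Ȟ^0 ≅ 0, Ȟ^1 ≅ Z/2, Ȟ^2 ≅ Z

nerve simplices:
  V12={p14,p15,p18} V13={p12,p14,p16} V14={p5,p10,p12} V15={p8,p10,p11} V16={p11,p18,p21} V23={p14,p17,p30} V24={p1,p20,p29} V25={p17,p19,p23,p29} V26={p1,p18,p28} V34={p6,p12,p32} V35={p13,p17,p22} V36={p3,p6,p22} V45={p4,p10,p29} V46={p1,p6,p24} V56={p9,p11,p22}
  V123={p14} V126={p18} V134={p12} V145={p10} V156={p11} V235={p17} V245={p29} V246={p1} V346={p6} V356={p22}
C dims 6,15,10; δ0: rk 6, SNF 1^5·2; δ1: rk 9, SNF 1^9
degree 0: 6−6−0 = 0 → Ȟ^0 ≅ 0
degree 1: 15−9−6 = 0 plus torsion [2] → Ȟ^1 ≅ Z/2
degree 2: 10−0−9 = 1 → Ȟ^2 ≅ Z


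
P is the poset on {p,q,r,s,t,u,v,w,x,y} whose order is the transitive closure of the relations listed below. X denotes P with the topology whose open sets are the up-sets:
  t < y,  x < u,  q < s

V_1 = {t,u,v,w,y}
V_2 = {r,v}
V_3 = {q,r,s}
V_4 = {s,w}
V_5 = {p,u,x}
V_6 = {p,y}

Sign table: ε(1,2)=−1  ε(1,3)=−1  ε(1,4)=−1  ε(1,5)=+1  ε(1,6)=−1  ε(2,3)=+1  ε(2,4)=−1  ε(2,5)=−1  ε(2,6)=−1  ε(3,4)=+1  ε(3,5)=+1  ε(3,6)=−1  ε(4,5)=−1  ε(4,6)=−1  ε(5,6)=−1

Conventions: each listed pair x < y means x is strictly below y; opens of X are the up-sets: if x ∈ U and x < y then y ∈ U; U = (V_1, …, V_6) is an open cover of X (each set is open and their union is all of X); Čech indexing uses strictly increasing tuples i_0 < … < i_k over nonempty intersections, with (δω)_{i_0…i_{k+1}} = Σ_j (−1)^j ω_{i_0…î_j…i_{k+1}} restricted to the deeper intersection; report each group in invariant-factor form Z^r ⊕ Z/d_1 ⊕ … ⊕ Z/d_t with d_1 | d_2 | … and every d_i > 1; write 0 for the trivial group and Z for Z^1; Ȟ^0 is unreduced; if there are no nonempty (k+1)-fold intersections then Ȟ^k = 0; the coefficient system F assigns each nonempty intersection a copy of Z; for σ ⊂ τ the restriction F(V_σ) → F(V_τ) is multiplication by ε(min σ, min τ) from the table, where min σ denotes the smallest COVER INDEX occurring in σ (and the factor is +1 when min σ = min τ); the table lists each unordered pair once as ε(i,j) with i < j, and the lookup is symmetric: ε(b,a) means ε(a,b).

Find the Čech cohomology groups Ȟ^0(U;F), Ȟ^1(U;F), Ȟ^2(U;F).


Ȟ^0(U;F) ≅ Z; Ȟ^1(U;F) ≅ Z^2; Ȟ^2(U;F) ≅ 0

nerve of the cover:
  V12={v} V14={w} V15={u} V16={y} V23={r} V34={s} V56={p}
C dims 6,7; δ0: rk 5, SNF 1^5
Ȟ^0 = (6 − 5) − 0 = 1, so Ȟ^0 ≅ Z
Ȟ^1 = (7 − 0) − 5 = 2, so Ȟ^1 ≅ Z^2
Ȟ^2 = (0 − 0) − 0 = 0, so Ȟ^2 ≅ 0


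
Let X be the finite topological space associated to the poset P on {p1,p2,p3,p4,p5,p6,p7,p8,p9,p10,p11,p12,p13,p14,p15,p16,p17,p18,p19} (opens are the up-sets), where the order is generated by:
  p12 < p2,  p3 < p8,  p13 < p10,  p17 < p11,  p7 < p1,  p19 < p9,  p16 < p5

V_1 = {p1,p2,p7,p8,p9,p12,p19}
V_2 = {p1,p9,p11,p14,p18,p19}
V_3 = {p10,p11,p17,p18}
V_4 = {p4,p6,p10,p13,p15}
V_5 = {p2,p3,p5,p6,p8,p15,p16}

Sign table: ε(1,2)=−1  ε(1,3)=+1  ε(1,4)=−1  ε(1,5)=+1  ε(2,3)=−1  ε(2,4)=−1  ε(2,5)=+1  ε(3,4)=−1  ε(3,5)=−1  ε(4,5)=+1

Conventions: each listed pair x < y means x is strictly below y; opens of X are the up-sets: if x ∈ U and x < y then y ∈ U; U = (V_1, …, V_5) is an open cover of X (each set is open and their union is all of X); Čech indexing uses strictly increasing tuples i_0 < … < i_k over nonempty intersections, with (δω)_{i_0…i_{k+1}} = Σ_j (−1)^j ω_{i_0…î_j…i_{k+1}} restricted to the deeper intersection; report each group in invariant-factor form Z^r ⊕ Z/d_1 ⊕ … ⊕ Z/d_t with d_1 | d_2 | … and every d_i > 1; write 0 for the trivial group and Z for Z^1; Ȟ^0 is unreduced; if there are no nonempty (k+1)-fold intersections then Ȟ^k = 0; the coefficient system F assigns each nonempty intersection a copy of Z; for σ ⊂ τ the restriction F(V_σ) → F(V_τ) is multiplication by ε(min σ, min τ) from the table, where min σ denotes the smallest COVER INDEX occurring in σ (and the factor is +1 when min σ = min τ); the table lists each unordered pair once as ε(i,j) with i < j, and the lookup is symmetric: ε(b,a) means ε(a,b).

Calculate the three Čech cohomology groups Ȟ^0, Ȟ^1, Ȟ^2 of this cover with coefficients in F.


Ȟ^0 = 0; Ȟ^1 = Z/2; Ȟ^2 = 0

nerve simplices:
  V12={p1,p9,p19} V15={p2,p8} V23={p11,p18} V34={p10} V45={p6,p15}
C dims 5,5; δ0: rk 5, SNF 1^4·2
degree 0: 5−5−0 = 0 → Ȟ^0 ≅ 0
degree 1: 5−0−5 = 0 plus torsion [2] → Ȟ^1 ≅ Z/2
degree 2: 0−0−0 = 0 → Ȟ^2 ≅ 0


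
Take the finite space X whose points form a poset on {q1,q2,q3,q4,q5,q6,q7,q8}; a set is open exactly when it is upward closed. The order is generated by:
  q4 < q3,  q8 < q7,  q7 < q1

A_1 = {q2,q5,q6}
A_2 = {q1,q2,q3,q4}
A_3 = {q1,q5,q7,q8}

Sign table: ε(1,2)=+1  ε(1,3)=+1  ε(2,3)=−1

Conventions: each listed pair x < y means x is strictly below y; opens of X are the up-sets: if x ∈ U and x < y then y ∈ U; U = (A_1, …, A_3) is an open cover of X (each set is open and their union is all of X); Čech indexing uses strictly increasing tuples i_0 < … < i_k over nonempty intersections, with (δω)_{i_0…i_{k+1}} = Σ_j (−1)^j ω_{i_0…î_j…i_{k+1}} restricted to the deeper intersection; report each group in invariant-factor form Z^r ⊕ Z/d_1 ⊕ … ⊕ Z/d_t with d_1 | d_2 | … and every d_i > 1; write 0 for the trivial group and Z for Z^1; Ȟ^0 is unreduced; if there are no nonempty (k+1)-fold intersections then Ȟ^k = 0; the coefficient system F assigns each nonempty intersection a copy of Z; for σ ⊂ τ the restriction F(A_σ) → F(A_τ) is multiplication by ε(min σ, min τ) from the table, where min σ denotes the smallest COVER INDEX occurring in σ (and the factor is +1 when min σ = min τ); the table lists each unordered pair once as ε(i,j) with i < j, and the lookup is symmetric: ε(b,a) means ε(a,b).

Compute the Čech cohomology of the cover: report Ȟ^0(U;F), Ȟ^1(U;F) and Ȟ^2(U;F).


Ȟ^0(U;F) ≅ 0, Ȟ^1(U;F) ≅ Z/2 and Ȟ^2(U;F) ≅ 0

nonempty overlaps:
  A12={q2} A13={q5} A23={q1}
C dims 3,3; δ0: rk 3, SNF 1^2·2
degree 0: 3−3−0 = 0 → Ȟ^0 ≅ 0
degree 1: 3−0−3 = 0 plus torsion [2] → Ȟ^1 ≅ Z/2
degree 2: 0−0−0 = 0 → Ȟ^2 ≅ 0


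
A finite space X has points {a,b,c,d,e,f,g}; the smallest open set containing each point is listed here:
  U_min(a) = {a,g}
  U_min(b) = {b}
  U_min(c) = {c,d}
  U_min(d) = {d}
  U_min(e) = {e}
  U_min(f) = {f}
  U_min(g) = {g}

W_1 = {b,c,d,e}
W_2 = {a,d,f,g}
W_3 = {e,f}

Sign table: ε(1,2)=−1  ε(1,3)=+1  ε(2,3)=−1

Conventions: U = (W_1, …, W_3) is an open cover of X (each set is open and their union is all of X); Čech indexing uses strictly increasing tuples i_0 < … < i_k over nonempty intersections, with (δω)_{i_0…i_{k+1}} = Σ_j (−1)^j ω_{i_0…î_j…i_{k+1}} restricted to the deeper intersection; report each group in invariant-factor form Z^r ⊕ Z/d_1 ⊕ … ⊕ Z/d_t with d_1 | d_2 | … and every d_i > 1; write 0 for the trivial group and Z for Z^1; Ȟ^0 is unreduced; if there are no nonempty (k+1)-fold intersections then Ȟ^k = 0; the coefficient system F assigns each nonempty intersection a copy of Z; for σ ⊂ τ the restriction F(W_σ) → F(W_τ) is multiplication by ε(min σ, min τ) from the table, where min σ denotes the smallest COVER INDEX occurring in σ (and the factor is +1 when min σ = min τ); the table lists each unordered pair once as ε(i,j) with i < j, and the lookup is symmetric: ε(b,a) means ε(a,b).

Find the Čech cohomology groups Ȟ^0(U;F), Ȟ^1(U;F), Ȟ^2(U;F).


intersection data:
  W12={d} W13={e} W23={f}
C dims 3,3; δ0: rk 2, SNF 1^2
Ȟ^0 = (3 − 2) − 0 = 1, so Ȟ^0 ≅ Z
Ȟ^1 = (3 − 0) − 2 = 1, so Ȟ^1 ≅ Z
Ȟ^2 = (0 − 0) − 0 = 0, so Ȟ^2 ≅ 0

Ȟ^0(U;F) ≅ Z,  Ȟ^1(U;F) ≅ Z,  Ȟ^2(U;F) ≅ 0


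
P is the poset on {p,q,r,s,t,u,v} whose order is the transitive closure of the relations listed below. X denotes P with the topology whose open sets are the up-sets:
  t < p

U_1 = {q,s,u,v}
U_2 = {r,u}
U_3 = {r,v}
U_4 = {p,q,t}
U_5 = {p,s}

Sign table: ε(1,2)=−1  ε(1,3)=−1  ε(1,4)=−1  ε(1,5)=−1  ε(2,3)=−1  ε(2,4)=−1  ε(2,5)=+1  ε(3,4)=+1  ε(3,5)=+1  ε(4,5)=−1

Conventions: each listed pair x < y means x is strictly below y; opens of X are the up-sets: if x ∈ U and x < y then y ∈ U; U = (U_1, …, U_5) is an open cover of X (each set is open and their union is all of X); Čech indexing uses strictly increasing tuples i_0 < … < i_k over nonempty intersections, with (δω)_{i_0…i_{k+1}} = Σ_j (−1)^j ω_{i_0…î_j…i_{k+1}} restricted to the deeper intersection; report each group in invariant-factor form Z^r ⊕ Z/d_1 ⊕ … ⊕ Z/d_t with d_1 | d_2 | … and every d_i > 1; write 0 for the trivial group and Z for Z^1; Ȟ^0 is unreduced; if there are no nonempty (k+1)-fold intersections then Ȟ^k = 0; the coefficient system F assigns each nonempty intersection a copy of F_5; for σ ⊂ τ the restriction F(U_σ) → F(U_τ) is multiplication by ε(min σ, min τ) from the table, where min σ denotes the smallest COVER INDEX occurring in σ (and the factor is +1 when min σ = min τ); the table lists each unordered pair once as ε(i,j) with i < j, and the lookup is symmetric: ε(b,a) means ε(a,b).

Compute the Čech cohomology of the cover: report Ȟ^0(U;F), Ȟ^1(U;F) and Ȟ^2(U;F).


Ȟ^0 = 0; Ȟ^1 = Z/5; Ȟ^2 = 0

nonempty overlaps:
  U12={u} U13={v} U14={q} U15={s} U23={r} U45={p}
C dims 5,6; δ0: rk_F5 5
degree 0: 5−5−0 = 0 → Ȟ^0 ≅ 0
degree 1: 6−0−5 = 1 → Ȟ^1 ≅ Z/5
degree 2: 0−0−0 = 0 → Ȟ^2 ≅ 0


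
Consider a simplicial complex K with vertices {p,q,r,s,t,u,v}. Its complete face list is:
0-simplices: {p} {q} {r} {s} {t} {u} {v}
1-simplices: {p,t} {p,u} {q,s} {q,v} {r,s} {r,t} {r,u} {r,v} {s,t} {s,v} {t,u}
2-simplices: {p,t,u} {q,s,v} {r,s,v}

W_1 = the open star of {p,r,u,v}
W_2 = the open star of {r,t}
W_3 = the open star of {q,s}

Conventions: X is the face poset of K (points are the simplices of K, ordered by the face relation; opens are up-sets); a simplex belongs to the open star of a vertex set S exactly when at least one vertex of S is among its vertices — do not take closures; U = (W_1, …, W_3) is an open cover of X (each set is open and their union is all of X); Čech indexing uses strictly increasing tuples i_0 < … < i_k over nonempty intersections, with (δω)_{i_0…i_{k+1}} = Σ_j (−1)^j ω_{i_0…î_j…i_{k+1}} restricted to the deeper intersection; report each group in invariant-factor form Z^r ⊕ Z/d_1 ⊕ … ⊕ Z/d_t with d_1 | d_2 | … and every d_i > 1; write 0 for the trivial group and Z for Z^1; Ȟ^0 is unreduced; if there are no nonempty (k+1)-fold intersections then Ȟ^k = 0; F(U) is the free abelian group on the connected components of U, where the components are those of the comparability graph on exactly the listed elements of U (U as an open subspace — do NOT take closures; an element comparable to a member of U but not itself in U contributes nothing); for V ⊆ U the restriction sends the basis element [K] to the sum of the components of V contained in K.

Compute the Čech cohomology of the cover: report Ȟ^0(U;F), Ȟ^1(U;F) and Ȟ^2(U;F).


intersection data:
  W1={{p},{r},{u},{v},{p,t},{p,u},{q,v},{r,s},{r,t},{r,u},{r,v},{s,v},{t,u},{p,t,u},{q,s,v},{r,s,v}} W2={{r},{t},{p,t},{r,s},{r,t},{r,u},{r,v},{s,t},{t,u},{p,t,u},{r,s,v}} W3={{q},{s},{q,s},{q,v},{r,s},{s,t},{s,v},{q,s,v},{r,s,v}}
  W12={{r},{p,t},{r,s},{r,t},{r,u},{r,v},{t,u},{p,t,u},{r,s,v}} W13={{q,v},{r,s},{s,v},{q,s,v},{r,s,v}} W23={{r,s},{s,t},{r,s,v}}
  W123={{r,s},{r,s,v}}
components per intersection:
  W1: {{p},{r},{u},{v},{p,t},{p,u},{q,v},{r,s},{r,t},{r,u},{r,v},{s,v},{t,u},{p,t,u},{q,s,v},{r,s,v}}
  W2: {{r},{t},{p,t},{r,s},{r,t},{r,u},{r,v},{s,t},{t,u},{p,t,u},{r,s,v}}
  W3: {{q},{s},{q,s},{q,v},{r,s},{s,t},{s,v},{q,s,v},{r,s,v}}
  W12: {{r},{r,s},{r,t},{r,u},{r,v},{r,s,v}} {{p,t},{t,u},{p,t,u}}
  W13: {{q,v},{r,s},{s,v},{q,s,v},{r,s,v}}
  W23: {{r,s},{r,s,v}} {{s,t}}
  W123: {{r,s},{r,s,v}}
C dims 3,5,1; δ0: rk 2, SNF 1^2; δ1: rk 1, SNF 1^1
Ȟ^0 = (3 − 2) − 0 = 1, so Ȟ^0 ≅ Z
Ȟ^1 = (5 − 1) − 2 = 2, so Ȟ^1 ≅ Z^2
Ȟ^2 = (1 − 0) − 1 = 0, so Ȟ^2 ≅ 0

Ȟ^0(U;F) ≅ Z, Ȟ^1(U;F) ≅ Z^2 and Ȟ^2(U;F) ≅ 0


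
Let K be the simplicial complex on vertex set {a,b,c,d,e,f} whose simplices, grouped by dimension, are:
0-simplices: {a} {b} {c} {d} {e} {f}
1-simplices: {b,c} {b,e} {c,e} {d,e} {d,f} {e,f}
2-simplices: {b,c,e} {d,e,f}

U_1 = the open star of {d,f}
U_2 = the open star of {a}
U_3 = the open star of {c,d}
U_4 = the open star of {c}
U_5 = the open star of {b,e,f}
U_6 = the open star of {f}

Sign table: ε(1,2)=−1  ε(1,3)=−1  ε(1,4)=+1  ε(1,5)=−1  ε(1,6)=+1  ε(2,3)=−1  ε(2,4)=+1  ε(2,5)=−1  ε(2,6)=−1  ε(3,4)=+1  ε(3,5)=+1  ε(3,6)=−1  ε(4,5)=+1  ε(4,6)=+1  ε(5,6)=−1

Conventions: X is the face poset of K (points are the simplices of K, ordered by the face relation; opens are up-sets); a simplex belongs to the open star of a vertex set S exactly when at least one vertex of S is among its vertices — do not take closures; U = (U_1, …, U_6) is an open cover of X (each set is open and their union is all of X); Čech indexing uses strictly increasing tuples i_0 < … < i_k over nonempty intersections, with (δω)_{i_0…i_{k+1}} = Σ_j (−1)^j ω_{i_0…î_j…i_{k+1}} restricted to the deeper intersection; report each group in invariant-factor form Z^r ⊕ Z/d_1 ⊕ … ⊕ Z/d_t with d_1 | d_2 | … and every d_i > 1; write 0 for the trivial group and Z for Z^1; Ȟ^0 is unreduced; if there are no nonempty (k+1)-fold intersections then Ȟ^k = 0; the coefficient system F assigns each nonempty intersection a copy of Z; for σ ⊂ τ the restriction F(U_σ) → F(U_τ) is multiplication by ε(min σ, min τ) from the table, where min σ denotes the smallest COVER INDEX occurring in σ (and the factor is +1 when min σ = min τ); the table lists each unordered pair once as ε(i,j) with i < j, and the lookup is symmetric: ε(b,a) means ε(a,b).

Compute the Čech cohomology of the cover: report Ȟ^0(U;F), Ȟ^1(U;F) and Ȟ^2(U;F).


Ȟ^0(U;F) ≅ Z^2; Ȟ^1(U;F) ≅ 0; Ȟ^2(U;F) ≅ 0

nonempty intersections:
  U1={{d},{f},{d,e},{d,f},{e,f},{d,e,f}} U2={{a}} U3={{c},{d},{b,c},{c,e},{d,e},{d,f},{b,c,e},{d,e,f}} U4={{c},{b,c},{c,e},{b,c,e}} U5={{b},{e},{f},{b,c},{b,e},{c,e},{d,e},{d,f},{e,f},{b,c,e},{d,e,f}} U6={{f},{d,f},{e,f},{d,e,f}}
  U13={{d},{d,e},{d,f},{d,e,f}} U15={{f},{d,e},{d,f},{e,f},{d,e,f}} U16={{f},{d,f},{e,f},{d,e,f}} U34={{c},{b,c},{c,e},{b,c,e}} U35={{b,c},{c,e},{d,e},{d,f},{b,c,e},{d,e,f}} U36={{d,f},{d,e,f}} U45={{b,c},{c,e},{b,c,e}} U56={{f},{d,f},{e,f},{d,e,f}}
  U135={{d,e},{d,f},{d,e,f}} U136={{d,f},{d,e,f}} U156={{f},{d,f},{e,f},{d,e,f}} U345={{b,c},{c,e},{b,c,e}} U356={{d,f},{d,e,f}}
  U1356={{d,f},{d,e,f}}
C dims 6,8,5,1; δ0: rk 4, SNF 1^4; δ1: rk 4, SNF 1^4; δ2: rk 1, SNF 1^1
Ȟ^0: (6−4)−0=2 ⇒ Z^2
Ȟ^1: (8−4)−4=0 ⇒ 0
Ȟ^2: (5−1)−4=0 ⇒ 0


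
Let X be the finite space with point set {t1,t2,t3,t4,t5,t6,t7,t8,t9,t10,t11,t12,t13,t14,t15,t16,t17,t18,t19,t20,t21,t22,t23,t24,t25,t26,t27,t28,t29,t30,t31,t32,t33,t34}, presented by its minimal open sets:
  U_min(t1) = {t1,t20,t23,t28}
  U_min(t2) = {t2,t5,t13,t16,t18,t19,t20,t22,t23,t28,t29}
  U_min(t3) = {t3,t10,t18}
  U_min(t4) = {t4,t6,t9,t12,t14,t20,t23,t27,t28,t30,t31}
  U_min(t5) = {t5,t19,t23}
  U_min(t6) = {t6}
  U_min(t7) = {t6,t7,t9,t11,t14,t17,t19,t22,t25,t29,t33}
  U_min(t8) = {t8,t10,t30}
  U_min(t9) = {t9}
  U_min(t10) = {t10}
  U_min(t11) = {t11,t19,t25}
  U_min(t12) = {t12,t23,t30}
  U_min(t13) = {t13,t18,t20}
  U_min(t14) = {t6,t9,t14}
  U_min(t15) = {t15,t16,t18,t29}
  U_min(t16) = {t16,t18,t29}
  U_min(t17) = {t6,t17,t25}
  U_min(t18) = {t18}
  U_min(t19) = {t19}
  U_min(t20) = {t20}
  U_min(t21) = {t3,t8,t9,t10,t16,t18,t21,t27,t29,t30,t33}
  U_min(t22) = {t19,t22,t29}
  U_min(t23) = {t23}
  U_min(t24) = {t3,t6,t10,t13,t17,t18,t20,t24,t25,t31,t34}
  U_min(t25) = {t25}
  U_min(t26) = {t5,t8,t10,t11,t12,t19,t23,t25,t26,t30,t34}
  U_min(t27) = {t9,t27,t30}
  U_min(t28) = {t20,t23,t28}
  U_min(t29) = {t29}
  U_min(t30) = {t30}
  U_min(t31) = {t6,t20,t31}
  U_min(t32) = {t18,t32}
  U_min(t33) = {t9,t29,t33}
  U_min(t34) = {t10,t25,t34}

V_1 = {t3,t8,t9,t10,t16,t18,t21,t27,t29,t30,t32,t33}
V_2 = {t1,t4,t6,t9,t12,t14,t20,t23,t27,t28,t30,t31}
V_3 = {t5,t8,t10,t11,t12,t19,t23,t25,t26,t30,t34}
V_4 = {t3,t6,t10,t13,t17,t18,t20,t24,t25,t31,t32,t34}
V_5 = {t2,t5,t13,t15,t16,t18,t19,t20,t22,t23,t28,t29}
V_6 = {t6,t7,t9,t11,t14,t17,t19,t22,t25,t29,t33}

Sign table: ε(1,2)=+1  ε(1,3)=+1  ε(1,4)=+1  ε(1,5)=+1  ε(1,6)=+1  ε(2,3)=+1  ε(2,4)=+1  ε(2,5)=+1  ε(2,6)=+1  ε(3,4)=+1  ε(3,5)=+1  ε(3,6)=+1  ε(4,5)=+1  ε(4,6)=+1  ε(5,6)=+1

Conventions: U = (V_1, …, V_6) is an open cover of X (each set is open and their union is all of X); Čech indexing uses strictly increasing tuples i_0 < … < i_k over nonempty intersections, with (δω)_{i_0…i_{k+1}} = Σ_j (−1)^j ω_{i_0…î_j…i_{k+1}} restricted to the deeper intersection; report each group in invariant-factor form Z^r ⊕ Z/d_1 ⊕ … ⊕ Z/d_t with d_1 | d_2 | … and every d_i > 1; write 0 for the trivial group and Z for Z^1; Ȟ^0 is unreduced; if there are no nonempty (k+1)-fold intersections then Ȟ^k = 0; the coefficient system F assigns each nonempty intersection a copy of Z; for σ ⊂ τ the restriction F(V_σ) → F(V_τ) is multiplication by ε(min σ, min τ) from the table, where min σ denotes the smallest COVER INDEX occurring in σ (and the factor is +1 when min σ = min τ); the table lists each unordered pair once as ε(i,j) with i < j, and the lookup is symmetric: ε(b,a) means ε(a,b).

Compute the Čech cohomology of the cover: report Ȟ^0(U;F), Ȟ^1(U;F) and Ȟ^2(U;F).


intersection data:
  V12={t9,t27,t30} V13={t8,t10,t30} V14={t3,t10,t18,t32} V15={t16,t18,t29} V16={t9,t29,t33} V23={t12,t23,t30} V24={t6,t20,t31} V25={t20,t23,t28} V26={t6,t9,t14} V34={t10,t25,t34} V35={t5,t19,t23} V36={t11,t19,t25} V45={t13,t18,t20} V46={t6,t17,t25} V56={t19,t22,t29}
  V123={t30} V126={t9} V134={t10} V145={t18} V156={t29} V235={t23} V245={t20} V246={t6} V346={t25} V356={t19}
C dims 6,15,10; δ0: rk 5, SNF 1^5; δ1: rk 10, SNF 1^9·2
Ȟ^0 = (6 − 5) − 0 = 1, so Ȟ^0 ≅ Z
Ȟ^1 = (15 − 10) − 5 = 0, so Ȟ^1 ≅ 0
Ȟ^2 = (10 − 0) − 10 = 0 plus torsion [2], so Ȟ^2 ≅ Z/2

Ȟ^0 ≅ Z, Ȟ^1 ≅ 0, Ȟ^2 ≅ Z/2


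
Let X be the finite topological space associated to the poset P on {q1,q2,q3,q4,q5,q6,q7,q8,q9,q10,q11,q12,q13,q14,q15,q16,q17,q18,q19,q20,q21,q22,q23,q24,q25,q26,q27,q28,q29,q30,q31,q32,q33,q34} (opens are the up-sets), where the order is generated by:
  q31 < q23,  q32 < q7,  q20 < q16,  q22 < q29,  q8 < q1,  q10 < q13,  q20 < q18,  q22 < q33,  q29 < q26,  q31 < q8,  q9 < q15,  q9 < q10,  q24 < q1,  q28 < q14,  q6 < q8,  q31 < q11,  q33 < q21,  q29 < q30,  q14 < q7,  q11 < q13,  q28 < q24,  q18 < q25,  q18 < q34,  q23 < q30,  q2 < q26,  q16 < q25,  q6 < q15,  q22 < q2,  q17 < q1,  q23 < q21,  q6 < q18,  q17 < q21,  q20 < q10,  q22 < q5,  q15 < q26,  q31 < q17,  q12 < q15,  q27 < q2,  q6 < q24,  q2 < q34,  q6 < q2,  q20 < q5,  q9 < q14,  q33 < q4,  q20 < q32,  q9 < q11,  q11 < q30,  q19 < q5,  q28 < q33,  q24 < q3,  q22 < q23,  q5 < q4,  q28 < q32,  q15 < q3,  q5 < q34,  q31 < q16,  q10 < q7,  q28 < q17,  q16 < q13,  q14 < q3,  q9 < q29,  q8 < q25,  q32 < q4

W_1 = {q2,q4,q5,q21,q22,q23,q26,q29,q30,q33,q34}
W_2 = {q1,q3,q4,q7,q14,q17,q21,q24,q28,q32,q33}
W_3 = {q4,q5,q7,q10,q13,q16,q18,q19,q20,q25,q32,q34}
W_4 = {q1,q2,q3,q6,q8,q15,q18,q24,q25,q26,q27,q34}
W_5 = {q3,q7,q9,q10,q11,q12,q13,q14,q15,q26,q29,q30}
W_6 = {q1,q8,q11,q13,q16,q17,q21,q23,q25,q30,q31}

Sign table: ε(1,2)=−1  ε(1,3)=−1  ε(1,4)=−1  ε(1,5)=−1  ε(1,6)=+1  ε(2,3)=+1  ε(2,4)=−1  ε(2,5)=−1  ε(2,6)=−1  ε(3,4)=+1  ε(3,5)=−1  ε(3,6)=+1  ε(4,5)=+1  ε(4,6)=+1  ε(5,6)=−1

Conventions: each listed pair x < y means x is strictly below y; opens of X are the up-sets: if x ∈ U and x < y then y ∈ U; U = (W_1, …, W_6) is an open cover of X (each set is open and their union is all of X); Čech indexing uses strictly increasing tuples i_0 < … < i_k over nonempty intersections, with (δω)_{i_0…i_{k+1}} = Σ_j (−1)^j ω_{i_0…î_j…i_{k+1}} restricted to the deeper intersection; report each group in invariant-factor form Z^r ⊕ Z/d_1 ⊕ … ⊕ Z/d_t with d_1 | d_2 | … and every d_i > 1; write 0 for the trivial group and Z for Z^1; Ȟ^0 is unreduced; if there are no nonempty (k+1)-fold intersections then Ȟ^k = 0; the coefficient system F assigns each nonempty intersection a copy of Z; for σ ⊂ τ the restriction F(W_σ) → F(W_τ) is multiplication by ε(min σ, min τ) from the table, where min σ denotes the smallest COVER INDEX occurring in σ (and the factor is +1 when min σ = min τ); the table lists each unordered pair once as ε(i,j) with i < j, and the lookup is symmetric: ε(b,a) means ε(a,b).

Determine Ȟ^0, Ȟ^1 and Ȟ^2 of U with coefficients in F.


nonempty intersections:
  W12={q4,q21,q33} W13={q4,q5,q34} W14={q2,q26,q34} W15={q26,q29,q30} W16={q21,q23,q30} W23={q4,q7,q32} W24={q1,q3,q24} W25={q3,q7,q14} W26={q1,q17,q21} W34={q18,q25,q34} W35={q7,q10,q13} W36={q13,q16,q25} W45={q3,q15,q26} W46={q1,q8,q25} W56={q11,q13,q30}
  W123={q4} W126={q21} W134={q34} W145={q26} W156={q30} W235={q7} W245={q3} W246={q1} W346={q25} W356={q13}
C dims 6,15,10; δ0: rk 6, SNF 1^5·2; δ1: rk 9, SNF 1^9
Ȟ^0: (6−6)−0=0 ⇒ 0
Ȟ^1: (15−9)−6=0 plus torsion [2] ⇒ Z/2
Ȟ^2: (10−0)−9=1 ⇒ Z

Ȟ^0 ≅ 0,  Ȟ^1 ≅ Z/2,  Ȟ^2 ≅ Z


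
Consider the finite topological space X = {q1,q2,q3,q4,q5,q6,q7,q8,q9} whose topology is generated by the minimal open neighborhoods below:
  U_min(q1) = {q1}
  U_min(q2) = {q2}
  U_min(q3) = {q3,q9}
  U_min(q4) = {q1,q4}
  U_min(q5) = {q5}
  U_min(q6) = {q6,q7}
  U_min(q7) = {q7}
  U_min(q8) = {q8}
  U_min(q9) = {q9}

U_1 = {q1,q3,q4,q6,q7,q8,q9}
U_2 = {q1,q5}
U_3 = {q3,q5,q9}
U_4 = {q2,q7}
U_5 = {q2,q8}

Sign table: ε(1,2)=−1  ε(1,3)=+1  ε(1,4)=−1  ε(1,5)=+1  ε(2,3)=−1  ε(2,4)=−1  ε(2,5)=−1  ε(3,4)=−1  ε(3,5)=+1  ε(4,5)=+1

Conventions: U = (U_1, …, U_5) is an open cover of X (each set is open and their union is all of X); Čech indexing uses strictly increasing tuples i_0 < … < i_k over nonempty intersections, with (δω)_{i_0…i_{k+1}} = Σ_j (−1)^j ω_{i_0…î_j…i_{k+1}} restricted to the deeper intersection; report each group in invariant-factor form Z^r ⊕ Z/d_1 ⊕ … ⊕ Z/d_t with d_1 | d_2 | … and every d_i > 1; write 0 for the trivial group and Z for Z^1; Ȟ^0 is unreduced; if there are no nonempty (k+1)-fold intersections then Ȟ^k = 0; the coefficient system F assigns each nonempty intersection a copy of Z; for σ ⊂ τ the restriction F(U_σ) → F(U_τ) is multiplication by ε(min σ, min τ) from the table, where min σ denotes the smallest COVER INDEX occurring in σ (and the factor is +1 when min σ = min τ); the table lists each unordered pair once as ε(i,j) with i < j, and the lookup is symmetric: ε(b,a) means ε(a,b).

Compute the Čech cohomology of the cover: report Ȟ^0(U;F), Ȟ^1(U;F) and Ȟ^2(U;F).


intersection data:
  U12={q1} U13={q3,q9} U14={q7} U15={q8} U23={q5} U45={q2}
C dims 5,6; δ0: rk 5, SNF 1^4·2
Ȟ^0 = (5 − 5) − 0 = 0, so Ȟ^0 ≅ 0
Ȟ^1 = (6 − 0) − 5 = 1 plus torsion [2], so Ȟ^1 ≅ Z ⊕ Z/2
Ȟ^2 = (0 − 0) − 0 = 0, so Ȟ^2 ≅ 0

Ȟ^0 = 0, Ȟ^1 = Z ⊕ Z/2 and Ȟ^2 = 0
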